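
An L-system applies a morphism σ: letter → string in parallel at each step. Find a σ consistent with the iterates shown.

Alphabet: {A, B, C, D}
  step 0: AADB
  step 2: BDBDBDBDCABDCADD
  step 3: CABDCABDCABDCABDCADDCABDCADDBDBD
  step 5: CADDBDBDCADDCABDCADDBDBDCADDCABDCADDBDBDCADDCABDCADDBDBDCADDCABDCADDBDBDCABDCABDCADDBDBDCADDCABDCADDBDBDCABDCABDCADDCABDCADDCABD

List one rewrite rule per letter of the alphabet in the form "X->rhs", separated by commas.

  step 2 ⇒ step 3: BDBDBDBDCABDCADD ⇒ CA·BD·CA·BD·CA·BD·CA·BD·CA·DD·CA·BD·CA·DD·BD·BD
    A ↦ DD
    B ↦ CA
    C ↦ CA
    D ↦ BD

A->DD, B->CA, C->CA, D->BD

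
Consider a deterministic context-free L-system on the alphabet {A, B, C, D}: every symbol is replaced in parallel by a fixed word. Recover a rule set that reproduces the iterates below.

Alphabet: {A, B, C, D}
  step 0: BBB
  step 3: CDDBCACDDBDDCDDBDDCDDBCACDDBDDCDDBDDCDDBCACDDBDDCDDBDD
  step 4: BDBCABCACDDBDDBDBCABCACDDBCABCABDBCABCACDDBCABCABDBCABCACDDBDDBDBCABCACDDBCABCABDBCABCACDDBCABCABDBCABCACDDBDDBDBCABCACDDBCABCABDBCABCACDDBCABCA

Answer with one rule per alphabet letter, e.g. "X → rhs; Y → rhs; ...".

  step 3 ⇒ step 4: CDDBCACDDBDDCDDBDDCDDBCACDDBDDCDDBDDCDDBCACDDBDDCDDBDD ⇒ BD·BCA·BCA·CDD·BD·D·BD·BCA·BCA·CDD·BCA·BCA·BD·BCA·BCA·CDD·BCA·BCA·BD·BCA·BCA·CDD·BD·D·BD·BCA·BCA·CDD·BCA·BCA·BD·BCA·BCA·CDD·BCA·BCA·BD·BCA·BCA·CDD·BD·D·BD·BCA·BCA·CDD·BCA·BCA·BD·BCA·BCA·CDD·BCA·BCA
    A ↦ D
    B ↦ CDD
    C ↦ BD
    D ↦ BCA

A->D, B->CDD, C->BD, D->BCA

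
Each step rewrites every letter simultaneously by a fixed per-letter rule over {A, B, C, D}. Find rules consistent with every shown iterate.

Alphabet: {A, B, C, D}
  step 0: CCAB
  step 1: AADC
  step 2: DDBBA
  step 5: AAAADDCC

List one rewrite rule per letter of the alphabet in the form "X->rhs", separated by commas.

A->D, B->C, C->A, D->BB

  step 1 ⇒ step 2: AADC ⇒ D·D·BB·A
    A ↦ D
    C ↦ A
    D ↦ BB
  step 0 ⇒ step 1: CCAB ⇒ A·A·D·C
    B ↦ C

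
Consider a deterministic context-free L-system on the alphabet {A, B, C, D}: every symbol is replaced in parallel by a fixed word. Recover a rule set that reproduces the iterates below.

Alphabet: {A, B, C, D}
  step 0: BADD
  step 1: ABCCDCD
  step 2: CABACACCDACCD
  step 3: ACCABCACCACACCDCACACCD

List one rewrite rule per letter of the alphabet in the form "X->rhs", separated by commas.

  step 2 ⇒ step 3: CABACACCDACCD ⇒ AC·C·AB·C·AC·C·AC·AC·CD·C·AC·AC·CD
    A ↦ C
    B ↦ AB
    C ↦ AC
    D ↦ CD

A->C, B->AB, C->AC, D->CD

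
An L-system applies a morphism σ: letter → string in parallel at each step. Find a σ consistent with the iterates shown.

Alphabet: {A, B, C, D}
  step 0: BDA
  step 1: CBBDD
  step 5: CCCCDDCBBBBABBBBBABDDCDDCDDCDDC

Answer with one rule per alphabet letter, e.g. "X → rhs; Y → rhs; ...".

A->DD, B->C, C->AB, D->BB

  step 0 ⇒ step 1: BDA ⇒ C·BB·DD
    A ↦ DD
    B ↦ C
    D ↦ BB
    C ↦ AB  (constrained at step 1)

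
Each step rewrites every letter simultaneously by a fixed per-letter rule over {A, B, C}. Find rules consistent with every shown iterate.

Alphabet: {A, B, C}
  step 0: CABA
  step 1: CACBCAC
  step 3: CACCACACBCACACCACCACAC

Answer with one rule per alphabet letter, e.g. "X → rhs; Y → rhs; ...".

  step 0 ⇒ step 1: CABA ⇒ CA·C·BCA·C
    A ↦ C
    B ↦ BCA
    C ↦ CA

A->C, B->BCA, C->CA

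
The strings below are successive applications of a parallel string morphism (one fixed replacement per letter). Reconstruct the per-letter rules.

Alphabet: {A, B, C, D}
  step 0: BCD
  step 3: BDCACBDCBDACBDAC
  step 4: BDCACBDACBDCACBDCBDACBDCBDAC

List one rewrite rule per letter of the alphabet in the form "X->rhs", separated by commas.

  step 3 ⇒ step 4: BDCACBDCBDACBDAC ⇒ BD·C·AC·BD·AC·BD·C·AC·BD·C·BD·AC·BD·C·BD·AC
    A ↦ BD
    B ↦ BD
    C ↦ AC
    D ↦ C

A->BD, B->BD, C->AC, D->C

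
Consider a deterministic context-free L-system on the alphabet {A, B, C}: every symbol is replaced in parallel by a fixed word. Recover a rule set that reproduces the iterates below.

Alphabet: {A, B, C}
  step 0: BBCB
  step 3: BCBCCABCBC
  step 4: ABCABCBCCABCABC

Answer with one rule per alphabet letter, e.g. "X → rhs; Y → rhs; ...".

  step 3 ⇒ step 4: BCBCCABCBC ⇒ A·BC·A·BC·BC·C·A·BC·A·BC
    A ↦ C
    B ↦ A
    C ↦ BC

A->C, B->A, C->BC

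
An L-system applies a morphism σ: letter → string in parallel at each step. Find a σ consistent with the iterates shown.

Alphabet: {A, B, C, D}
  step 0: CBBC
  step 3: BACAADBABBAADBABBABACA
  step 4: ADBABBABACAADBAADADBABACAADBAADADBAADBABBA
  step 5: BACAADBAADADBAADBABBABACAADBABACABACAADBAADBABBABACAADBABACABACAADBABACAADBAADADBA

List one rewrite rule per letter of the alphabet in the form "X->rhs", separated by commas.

  step 4 ⇒ step 5: ADBABBABACAADBAADADBABACAADBAADADBAADBABBA ⇒ BA·CA·AD·BA·AD·AD·BA·AD·BA·B·BA·BA·CA·AD·BA·BA·CA·BA·CA·AD·BA·AD·BA·B·BA·BA·CA·AD·BA·BA·CA·BA·CA·AD·BA·BA·CA·AD·BA·AD·AD·BA
    A ↦ BA
    B ↦ AD
    C ↦ B
    D ↦ CA

A->BA, B->AD, C->B, D->CA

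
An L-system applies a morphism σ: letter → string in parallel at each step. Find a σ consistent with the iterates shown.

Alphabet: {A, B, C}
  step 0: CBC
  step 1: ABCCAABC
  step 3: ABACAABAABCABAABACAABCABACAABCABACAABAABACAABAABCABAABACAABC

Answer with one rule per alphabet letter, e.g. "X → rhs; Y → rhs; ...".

A->ABA, B->CA, C->ABC

  step 0 ⇒ step 1: CBC ⇒ ABC·CA·ABC
    B ↦ CA
    C ↦ ABC
    A ↦ ABA  (constrained at step 1)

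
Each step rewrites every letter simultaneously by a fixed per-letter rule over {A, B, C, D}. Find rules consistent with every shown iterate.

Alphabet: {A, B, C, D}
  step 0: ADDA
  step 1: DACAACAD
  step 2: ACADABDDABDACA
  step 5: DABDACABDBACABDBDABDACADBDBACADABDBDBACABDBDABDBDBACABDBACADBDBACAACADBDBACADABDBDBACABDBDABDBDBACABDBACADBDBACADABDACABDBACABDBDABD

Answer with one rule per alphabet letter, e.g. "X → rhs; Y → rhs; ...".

A->D, B->BDB, C->AB, D->ACA

  step 1 ⇒ step 2: DACAACAD ⇒ ACA·D·AB·D·D·AB·D·ACA
    A ↦ D
    C ↦ AB
    D ↦ ACA
    B ↦ BDB  (constrained at step 2)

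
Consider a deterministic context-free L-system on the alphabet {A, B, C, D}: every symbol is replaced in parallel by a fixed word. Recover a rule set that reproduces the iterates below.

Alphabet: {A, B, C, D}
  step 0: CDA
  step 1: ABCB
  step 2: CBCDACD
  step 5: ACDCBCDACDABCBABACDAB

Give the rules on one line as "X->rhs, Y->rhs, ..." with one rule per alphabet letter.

A->CB, B->CD, C->A, D->B

  step 1 ⇒ step 2: ABCB ⇒ CB·CD·A·CD
    A ↦ CB
    B ↦ CD
    C ↦ A
  step 0 ⇒ step 1: CDA ⇒ A·B·CB
    D ↦ B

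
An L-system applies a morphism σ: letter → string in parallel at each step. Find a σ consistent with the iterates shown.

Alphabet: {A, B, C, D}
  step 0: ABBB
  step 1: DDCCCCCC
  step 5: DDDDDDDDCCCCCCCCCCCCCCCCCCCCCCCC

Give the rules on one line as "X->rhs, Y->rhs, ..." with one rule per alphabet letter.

  step 0 ⇒ step 1: ABBB ⇒ DD·CC·CC·CC
    A ↦ DD
    B ↦ CC
    C ↦ B  (constrained at step 1)
    D ↦ A  (constrained at step 1)

A->DD, B->CC, C->B, D->A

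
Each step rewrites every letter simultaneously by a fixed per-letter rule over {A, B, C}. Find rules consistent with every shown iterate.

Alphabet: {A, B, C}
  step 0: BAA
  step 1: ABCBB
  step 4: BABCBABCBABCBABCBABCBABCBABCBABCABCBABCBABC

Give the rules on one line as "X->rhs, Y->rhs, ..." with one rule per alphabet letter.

  step 0 ⇒ step 1: BAA ⇒ ABC·B·B
    A ↦ B
    B ↦ ABC
    C ↦ B  (constrained at step 1)

A->B, B->ABC, C->B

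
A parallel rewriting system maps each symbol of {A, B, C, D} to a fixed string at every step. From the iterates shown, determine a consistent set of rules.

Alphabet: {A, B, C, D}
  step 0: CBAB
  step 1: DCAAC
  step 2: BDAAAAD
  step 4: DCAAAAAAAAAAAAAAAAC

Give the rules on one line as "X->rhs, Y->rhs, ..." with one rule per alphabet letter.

A->AA, B->C, C->D, D->B

  step 1 ⇒ step 2: DCAAC ⇒ B·D·AA·AA·D
    A ↦ AA
    C ↦ D
    D ↦ B
  step 0 ⇒ step 1: CBAB ⇒ D·C·AA·C
    B ↦ C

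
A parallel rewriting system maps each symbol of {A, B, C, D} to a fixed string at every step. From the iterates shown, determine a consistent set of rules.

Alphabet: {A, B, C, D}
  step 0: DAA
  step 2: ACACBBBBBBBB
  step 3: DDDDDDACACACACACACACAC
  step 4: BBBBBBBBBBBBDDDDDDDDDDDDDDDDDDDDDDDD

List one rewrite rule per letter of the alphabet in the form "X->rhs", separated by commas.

A->DD, B->AC, C->D, D->BB

  step 3 ⇒ step 4: DDDDDDACACACACACACACAC ⇒ BB·BB·BB·BB·BB·BB·DD·D·DD·D·DD·D·DD·D·DD·D·DD·D·DD·D·DD·D
    A ↦ DD
    C ↦ D
    D ↦ BB
  step 2 ⇒ step 3: ACACBBBBBBBB ⇒ DD·D·DD·D·AC·AC·AC·AC·AC·AC·AC·AC
    B ↦ AC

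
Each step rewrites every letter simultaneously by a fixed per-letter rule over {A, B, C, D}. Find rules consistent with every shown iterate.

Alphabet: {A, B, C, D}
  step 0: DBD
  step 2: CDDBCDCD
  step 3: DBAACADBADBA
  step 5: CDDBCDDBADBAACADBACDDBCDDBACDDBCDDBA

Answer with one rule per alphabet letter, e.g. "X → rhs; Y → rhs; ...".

  step 2 ⇒ step 3: CDDBCDCD ⇒ DB·A·A·CA·DB·A·DB·A
    B ↦ CA
    C ↦ DB
    D ↦ A
    A ↦ CD  (constrained at step 3)

A->CD, B->CA, C->DB, D->A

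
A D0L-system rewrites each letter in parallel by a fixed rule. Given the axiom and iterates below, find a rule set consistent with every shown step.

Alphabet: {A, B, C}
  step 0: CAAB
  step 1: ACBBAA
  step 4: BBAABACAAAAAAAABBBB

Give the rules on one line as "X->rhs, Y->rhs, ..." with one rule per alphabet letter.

  step 0 ⇒ step 1: CAAB ⇒ AC·B·B·AA
    A ↦ B
    B ↦ AA
    C ↦ AC

A->B, B->AA, C->AC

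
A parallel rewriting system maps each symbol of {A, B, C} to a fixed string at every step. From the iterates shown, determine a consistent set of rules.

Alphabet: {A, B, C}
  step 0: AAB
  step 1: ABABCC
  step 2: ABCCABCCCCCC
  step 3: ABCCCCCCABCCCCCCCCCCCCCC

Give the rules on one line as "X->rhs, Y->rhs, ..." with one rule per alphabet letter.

  step 2 ⇒ step 3: ABCCABCCCCCC ⇒ AB·CC·CC·CC·AB·CC·CC·CC·CC·CC·CC·CC
    A ↦ AB
    B ↦ CC
    C ↦ CC

A->AB, B->CC, C->CC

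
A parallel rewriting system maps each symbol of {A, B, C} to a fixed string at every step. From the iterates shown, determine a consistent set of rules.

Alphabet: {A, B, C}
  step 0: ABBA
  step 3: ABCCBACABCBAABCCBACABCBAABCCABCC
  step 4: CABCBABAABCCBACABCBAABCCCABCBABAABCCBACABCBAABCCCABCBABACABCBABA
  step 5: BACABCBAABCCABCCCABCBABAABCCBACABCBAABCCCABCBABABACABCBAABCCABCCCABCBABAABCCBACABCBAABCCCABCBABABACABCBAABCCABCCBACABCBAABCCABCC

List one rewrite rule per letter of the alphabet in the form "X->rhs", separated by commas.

  step 4 ⇒ step 5: CABCBABAABCCBACABCBAABCCCABCBABAABCCBACABCBAABCCCABCBABACABCBABA ⇒ BA·C·ABC·BA·ABC·C·ABC·C·C·ABC·BA·BA·ABC·C·BA·C·ABC·BA·ABC·C·C·ABC·BA·BA·BA·C·ABC·BA·ABC·C·ABC·C·C·ABC·BA·BA·ABC·C·BA·C·ABC·BA·ABC·C·C·ABC·BA·BA·BA·C·ABC·BA·ABC·C·ABC·C·BA·C·ABC·BA·ABC·C·ABC·C
    A ↦ C
    B ↦ ABC
    C ↦ BA

A->C, B->ABC, C->BA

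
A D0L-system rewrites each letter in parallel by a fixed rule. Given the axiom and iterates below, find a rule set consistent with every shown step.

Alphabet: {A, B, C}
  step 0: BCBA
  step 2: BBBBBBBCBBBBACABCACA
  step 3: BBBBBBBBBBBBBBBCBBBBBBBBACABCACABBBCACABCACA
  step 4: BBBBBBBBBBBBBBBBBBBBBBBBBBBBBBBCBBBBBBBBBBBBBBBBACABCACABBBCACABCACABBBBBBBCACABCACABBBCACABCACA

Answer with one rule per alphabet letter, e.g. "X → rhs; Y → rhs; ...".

  step 3 ⇒ step 4: BBBBBBBBBBBBBBBCBBBBBBBBACABCACABBBCACABCACA ⇒ BB·BB·BB·BB·BB·BB·BB·BB·BB·BB·BB·BB·BB·BB·BB·BC·BB·BB·BB·BB·BB·BB·BB·BB·ACA·BC·ACA·BB·BC·ACA·BC·ACA·BB·BB·BB·BC·ACA·BC·ACA·BB·BC·ACA·BC·ACA
    A ↦ ACA
    B ↦ BB
    C ↦ BC

A->ACA, B->BB, C->BC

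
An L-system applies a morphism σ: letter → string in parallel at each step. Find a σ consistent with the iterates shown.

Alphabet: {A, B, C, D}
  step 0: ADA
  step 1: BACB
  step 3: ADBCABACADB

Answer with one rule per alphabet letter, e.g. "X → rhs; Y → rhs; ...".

A->B, B->CA, C->AD, D->AC

  step 0 ⇒ step 1: ADA ⇒ B·AC·B
    A ↦ B
    D ↦ AC
    B ↦ CA  (constrained at step 1)
    C ↦ AD  (constrained at step 1)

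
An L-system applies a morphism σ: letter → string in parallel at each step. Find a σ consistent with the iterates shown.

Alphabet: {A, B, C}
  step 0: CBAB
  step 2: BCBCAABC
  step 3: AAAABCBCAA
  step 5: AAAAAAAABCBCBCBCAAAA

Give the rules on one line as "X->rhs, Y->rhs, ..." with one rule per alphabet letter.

A->BC, B->A, C->A

  step 2 ⇒ step 3: BCBCAABC ⇒ A·A·A·A·BC·BC·A·A
    A ↦ BC
    B ↦ A
    C ↦ A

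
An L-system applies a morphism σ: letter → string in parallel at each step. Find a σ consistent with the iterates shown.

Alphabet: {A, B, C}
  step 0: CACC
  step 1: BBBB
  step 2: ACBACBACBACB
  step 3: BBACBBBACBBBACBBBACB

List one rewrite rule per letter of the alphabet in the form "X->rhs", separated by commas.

A->B, B->ACB, C->B

  step 2 ⇒ step 3: ACBACBACBACB ⇒ B·B·ACB·B·B·ACB·B·B·ACB·B·B·ACB
    A ↦ B
    B ↦ ACB
    C ↦ B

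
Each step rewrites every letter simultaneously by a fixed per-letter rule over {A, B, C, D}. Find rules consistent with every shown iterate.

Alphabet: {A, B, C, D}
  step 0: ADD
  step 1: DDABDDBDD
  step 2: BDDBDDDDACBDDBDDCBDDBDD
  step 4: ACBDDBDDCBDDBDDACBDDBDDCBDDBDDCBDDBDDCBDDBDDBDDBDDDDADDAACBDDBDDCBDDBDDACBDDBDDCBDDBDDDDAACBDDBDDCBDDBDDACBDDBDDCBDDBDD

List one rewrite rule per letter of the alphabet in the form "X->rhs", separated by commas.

A->DDA, B->C, C->A, D->BDD

  step 1 ⇒ step 2: DDABDDBDD ⇒ BDD·BDD·DDA·C·BDD·BDD·C·BDD·BDD
    A ↦ DDA
    B ↦ C
    D ↦ BDD
    C ↦ A  (constrained at step 2)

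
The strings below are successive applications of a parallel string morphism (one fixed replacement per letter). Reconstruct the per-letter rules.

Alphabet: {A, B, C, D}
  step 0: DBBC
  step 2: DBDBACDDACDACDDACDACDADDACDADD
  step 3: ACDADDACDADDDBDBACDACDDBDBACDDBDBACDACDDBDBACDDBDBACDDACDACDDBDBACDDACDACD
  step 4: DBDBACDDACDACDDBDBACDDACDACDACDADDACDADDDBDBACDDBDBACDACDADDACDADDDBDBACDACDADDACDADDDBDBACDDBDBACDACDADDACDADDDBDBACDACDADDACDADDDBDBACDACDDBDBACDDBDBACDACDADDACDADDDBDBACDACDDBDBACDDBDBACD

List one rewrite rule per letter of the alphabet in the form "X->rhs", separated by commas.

A->D, B->ADD, C->BDB, D->ACD

  step 3 ⇒ step 4: ACDADDACDADDDBDBACDACDDBDBACDDBDBACDACDDBDBACDDBDBACDDACDACDDBDBACDDACDACD ⇒ D·BDB·ACD·D·ACD·ACD·D·BDB·ACD·D·ACD·ACD·ACD·ADD·ACD·ADD·D·BDB·ACD·D·BDB·ACD·ACD·ADD·ACD·ADD·D·BDB·ACD·ACD·ADD·ACD·ADD·D·BDB·ACD·D·BDB·ACD·ACD·ADD·ACD·ADD·D·BDB·ACD·ACD·ADD·ACD·ADD·D·BDB·ACD·ACD·D·BDB·ACD·D·BDB·ACD·ACD·ADD·ACD·ADD·D·BDB·ACD·ACD·D·BDB·ACD·D·BDB·ACD
    A ↦ D
    B ↦ ADD
    C ↦ BDB
    D ↦ ACD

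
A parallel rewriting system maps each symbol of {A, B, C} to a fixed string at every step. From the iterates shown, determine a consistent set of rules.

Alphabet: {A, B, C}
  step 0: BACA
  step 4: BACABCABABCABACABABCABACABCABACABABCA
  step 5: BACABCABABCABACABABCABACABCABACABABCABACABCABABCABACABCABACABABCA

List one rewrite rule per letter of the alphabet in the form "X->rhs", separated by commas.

A->CA, B->BA, C->B

  step 4 ⇒ step 5: BACABCABABCABACABABCABACABCABACABABCA ⇒ BA·CA·B·CA·BA·B·CA·BA·CA·BA·B·CA·BA·CA·B·CA·BA·CA·BA·B·CA·BA·CA·B·CA·BA·B·CA·BA·CA·B·CA·BA·CA·BA·B·CA
    A ↦ CA
    B ↦ BA
    C ↦ B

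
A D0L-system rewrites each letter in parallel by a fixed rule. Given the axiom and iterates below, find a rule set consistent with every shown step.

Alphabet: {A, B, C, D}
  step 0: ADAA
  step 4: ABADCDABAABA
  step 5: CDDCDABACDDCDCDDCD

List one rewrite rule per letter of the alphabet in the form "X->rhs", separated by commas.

  step 4 ⇒ step 5: ABADCDABAABA ⇒ CD·D·CD·A·B·A·CD·D·CD·CD·D·CD
    A ↦ CD
    B ↦ D
    C ↦ B
    D ↦ A

A->CD, B->D, C->B, D->A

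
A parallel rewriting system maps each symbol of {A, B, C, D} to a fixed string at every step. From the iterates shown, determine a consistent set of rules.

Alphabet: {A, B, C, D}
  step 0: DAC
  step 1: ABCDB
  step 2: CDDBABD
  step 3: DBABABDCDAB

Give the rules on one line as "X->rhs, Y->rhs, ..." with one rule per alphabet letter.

  step 2 ⇒ step 3: CDDBABD ⇒ DB·AB·AB·D·C·D·AB
    A ↦ C
    B ↦ D
    C ↦ DB
    D ↦ AB

A->C, B->D, C->DB, D->AB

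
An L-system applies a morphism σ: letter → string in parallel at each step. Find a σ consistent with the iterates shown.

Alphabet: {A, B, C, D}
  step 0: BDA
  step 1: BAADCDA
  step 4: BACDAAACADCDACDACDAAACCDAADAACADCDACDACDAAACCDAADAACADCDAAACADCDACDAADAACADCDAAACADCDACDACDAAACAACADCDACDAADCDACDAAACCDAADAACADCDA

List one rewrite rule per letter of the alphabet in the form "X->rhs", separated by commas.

A->CDA, B->BA, C->AAC, D->AD

  step 0 ⇒ step 1: BDA ⇒ BA·AD·CDA
    A ↦ CDA
    B ↦ BA
    D ↦ AD
    C ↦ AAC  (constrained at step 1)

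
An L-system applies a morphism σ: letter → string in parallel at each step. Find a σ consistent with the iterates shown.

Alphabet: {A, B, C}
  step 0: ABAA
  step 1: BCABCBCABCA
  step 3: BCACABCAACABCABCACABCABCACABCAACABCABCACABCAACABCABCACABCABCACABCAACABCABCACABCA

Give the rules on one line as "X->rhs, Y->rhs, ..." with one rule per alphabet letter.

A->BCA, B->BC, C->ACA

  step 0 ⇒ step 1: ABAA ⇒ BCA·BC·BCA·BCA
    A ↦ BCA
    B ↦ BC
    C ↦ ACA  (constrained at step 1)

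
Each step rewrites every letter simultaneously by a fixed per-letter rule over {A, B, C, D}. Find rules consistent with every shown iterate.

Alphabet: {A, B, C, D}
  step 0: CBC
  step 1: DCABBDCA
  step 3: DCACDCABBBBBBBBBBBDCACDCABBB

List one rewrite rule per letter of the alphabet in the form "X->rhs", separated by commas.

A->B, B->BB, C->DCA, D->C

  step 0 ⇒ step 1: CBC ⇒ DCA·BB·DCA
    B ↦ BB
    C ↦ DCA
    A ↦ B  (constrained at step 1)
    D ↦ C  (constrained at step 1)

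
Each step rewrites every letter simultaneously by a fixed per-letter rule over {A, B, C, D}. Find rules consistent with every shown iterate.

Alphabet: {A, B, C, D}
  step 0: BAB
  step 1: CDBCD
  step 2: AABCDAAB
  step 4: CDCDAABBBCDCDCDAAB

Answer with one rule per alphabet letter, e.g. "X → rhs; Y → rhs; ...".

A->B, B->CD, C->AA, D->B

  step 1 ⇒ step 2: CDBCD ⇒ AA·B·CD·AA·B
    B ↦ CD
    C ↦ AA
    D ↦ B
  step 0 ⇒ step 1: BAB ⇒ CD·B·CD
    A ↦ B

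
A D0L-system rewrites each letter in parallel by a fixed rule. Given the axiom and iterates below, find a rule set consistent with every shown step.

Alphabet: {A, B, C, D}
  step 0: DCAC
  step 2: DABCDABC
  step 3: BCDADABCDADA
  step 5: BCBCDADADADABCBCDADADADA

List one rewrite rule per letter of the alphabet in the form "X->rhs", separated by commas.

  step 2 ⇒ step 3: DABCDABC ⇒ B·C·DA·DA·B·C·DA·DA
    A ↦ C
    B ↦ DA
    C ↦ DA
    D ↦ B

A->C, B->DA, C->DA, D->B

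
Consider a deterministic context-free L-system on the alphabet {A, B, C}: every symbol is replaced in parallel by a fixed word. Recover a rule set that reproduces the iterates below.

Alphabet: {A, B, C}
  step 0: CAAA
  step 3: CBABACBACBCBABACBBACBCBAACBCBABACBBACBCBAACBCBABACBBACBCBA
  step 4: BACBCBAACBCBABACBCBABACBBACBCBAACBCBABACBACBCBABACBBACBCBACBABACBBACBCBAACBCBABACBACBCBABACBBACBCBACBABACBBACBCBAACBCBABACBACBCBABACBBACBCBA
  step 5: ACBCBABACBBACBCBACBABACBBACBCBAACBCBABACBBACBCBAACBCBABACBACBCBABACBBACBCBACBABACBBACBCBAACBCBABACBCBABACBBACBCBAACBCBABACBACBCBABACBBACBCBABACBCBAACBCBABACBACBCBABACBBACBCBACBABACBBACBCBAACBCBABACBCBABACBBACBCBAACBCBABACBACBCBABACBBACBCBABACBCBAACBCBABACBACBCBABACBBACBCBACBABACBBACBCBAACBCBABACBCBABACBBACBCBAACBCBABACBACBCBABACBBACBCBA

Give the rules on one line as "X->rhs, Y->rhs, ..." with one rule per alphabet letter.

  step 4 ⇒ step 5: BACBCBAACBCBABACBCBABACBBACBCBAACBCBABACBACBCBABACBBACBCBACBABACBBACBCBAACBCBABACBACBCBABACBBACBCBACBABACBBACBCBAACBCBABACBACBCBABACBBACBCBA ⇒ ACB·CBA·B·ACB·B·ACB·CBA·CBA·B·ACB·B·ACB·CBA·ACB·CBA·B·ACB·B·ACB·CBA·ACB·CBA·B·ACB·ACB·CBA·B·ACB·B·ACB·CBA·CBA·B·ACB·B·ACB·CBA·ACB·CBA·B·ACB·CBA·B·ACB·B·ACB·CBA·ACB·CBA·B·ACB·ACB·CBA·B·ACB·B·ACB·CBA·B·ACB·CBA·ACB·CBA·B·ACB·ACB·CBA·B·ACB·B·ACB·CBA·CBA·B·ACB·B·ACB·CBA·ACB·CBA·B·ACB·CBA·B·ACB·B·ACB·CBA·ACB·CBA·B·ACB·ACB·CBA·B·ACB·B·ACB·CBA·B·ACB·CBA·ACB·CBA·B·ACB·ACB·CBA·B·ACB·B·ACB·CBA·CBA·B·ACB·B·ACB·CBA·ACB·CBA·B·ACB·CBA·B·ACB·B·ACB·CBA·ACB·CBA·B·ACB·ACB·CBA·B·ACB·B·ACB·CBA
    A ↦ CBA
    B ↦ ACB
    C ↦ B

A->CBA, B->ACB, C->B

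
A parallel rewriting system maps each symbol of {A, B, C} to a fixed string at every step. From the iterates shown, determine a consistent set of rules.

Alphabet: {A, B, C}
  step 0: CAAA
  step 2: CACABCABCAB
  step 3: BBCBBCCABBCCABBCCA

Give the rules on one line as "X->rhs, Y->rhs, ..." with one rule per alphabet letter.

  step 2 ⇒ step 3: CACABCABCAB ⇒ B·BC·B·BC·CA·B·BC·CA·B·BC·CA
    A ↦ BC
    B ↦ CA
    C ↦ B

A->BC, B->CA, C->B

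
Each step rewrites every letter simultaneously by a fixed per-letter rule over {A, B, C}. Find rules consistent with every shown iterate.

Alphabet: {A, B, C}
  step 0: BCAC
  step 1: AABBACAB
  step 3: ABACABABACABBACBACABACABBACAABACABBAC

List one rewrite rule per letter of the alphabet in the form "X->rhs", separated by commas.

A->BAC, B->A, C->AB

  step 0 ⇒ step 1: BCAC ⇒ A·AB·BAC·AB
    A ↦ BAC
    B ↦ A
    C ↦ AB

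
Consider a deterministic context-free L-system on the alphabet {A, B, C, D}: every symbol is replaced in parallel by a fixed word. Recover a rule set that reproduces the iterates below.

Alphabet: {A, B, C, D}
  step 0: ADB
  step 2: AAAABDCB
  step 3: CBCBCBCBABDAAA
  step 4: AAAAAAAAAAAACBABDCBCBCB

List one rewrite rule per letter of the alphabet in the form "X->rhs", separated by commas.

  step 3 ⇒ step 4: CBCBCBCBABDAAA ⇒ AA·A·AA·A·AA·A·AA·A·CB·A·BD·CB·CB·CB
    A ↦ CB
    B ↦ A
    C ↦ AA
    D ↦ BD

A->CB, B->A, C->AA, D->BD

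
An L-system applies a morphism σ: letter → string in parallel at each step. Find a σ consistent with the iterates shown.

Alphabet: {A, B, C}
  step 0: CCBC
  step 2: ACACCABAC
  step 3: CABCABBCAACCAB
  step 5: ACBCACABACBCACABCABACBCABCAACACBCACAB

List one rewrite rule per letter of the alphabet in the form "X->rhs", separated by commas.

A->CA, B->AC, C->B

  step 2 ⇒ step 3: ACACCABAC ⇒ CA·B·CA·B·B·CA·AC·CA·B
    A ↦ CA
    B ↦ AC
    C ↦ B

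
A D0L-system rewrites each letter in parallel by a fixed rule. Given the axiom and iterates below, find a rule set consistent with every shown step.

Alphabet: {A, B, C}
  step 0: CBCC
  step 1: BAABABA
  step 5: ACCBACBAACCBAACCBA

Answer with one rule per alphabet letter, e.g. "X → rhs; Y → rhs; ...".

A->C, B->A, C->BA

  step 0 ⇒ step 1: CBCC ⇒ BA·A·BA·BA
    B ↦ A
    C ↦ BA
    A ↦ C  (constrained at step 1)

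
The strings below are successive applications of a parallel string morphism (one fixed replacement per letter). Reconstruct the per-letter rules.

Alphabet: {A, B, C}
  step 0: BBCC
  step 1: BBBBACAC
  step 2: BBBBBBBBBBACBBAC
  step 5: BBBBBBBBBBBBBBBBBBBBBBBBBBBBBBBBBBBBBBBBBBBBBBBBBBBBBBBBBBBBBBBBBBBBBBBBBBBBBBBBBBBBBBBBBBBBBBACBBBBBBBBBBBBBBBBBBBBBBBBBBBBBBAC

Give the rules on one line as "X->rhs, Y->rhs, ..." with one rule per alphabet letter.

  step 1 ⇒ step 2: BBBBACAC ⇒ BB·BB·BB·BB·BB·AC·BB·AC
    A ↦ BB
    B ↦ BB
    C ↦ AC

A->BB, B->BB, C->AC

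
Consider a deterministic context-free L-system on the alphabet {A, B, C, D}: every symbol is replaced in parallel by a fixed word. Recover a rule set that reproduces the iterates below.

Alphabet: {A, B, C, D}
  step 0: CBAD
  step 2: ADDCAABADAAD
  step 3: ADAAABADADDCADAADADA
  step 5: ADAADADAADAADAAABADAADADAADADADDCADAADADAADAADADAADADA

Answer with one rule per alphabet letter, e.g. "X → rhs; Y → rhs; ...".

A->AD, B->DC, C->AB, D->A

  step 2 ⇒ step 3: ADDCAABADAAD ⇒ AD·A·A·AB·AD·AD·DC·AD·A·AD·AD·A
    A ↦ AD
    B ↦ DC
    C ↦ AB
    D ↦ A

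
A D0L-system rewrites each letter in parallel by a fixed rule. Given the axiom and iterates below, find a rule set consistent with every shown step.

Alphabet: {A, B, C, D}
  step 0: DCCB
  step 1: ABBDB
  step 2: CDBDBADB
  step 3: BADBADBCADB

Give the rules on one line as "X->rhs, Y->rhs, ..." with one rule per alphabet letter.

A->C, B->DB, C->B, D->A

  step 2 ⇒ step 3: CDBDBADB ⇒ B·A·DB·A·DB·C·A·DB
    A ↦ C
    B ↦ DB
    C ↦ B
    D ↦ A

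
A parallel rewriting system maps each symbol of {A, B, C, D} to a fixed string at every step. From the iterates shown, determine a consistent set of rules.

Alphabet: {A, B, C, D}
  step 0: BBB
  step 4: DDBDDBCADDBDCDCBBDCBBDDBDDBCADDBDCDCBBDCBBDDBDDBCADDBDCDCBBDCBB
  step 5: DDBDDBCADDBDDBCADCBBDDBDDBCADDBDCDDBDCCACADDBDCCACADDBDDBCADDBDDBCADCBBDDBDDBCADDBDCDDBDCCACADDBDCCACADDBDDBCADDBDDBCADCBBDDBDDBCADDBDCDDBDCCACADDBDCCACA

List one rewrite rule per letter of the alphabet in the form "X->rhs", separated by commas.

  step 4 ⇒ step 5: DDBDDBCADDBDCDCBBDCBBDDBDDBCADDBDCDCBBDCBBDDBDDBCADDBDCDCBBDCBB ⇒ DDB·DDB·CA·DDB·DDB·CA·DC·BB·DDB·DDB·CA·DDB·DC·DDB·DC·CA·CA·DDB·DC·CA·CA·DDB·DDB·CA·DDB·DDB·CA·DC·BB·DDB·DDB·CA·DDB·DC·DDB·DC·CA·CA·DDB·DC·CA·CA·DDB·DDB·CA·DDB·DDB·CA·DC·BB·DDB·DDB·CA·DDB·DC·DDB·DC·CA·CA·DDB·DC·CA·CA
    A ↦ BB
    B ↦ CA
    C ↦ DC
    D ↦ DDB

A->BB, B->CA, C->DC, D->DDB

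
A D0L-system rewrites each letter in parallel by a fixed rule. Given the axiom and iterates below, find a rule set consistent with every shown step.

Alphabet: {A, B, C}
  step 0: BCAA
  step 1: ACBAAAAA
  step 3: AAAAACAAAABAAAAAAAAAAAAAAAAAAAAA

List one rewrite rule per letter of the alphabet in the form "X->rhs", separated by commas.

  step 0 ⇒ step 1: BCAA ⇒ AC·BA·AA·AA
    A ↦ AA
    B ↦ AC
    C ↦ BA

A->AA, B->AC, C->BA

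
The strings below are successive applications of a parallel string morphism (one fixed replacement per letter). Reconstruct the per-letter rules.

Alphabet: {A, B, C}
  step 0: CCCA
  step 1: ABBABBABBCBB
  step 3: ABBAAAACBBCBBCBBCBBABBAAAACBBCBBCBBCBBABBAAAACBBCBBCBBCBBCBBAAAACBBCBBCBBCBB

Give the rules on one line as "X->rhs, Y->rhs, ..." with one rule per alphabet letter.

A->CBB, B->AA, C->ABB

  step 0 ⇒ step 1: CCCA ⇒ ABB·ABB·ABB·CBB
    A ↦ CBB
    C ↦ ABB
    B ↦ AA  (constrained at step 1)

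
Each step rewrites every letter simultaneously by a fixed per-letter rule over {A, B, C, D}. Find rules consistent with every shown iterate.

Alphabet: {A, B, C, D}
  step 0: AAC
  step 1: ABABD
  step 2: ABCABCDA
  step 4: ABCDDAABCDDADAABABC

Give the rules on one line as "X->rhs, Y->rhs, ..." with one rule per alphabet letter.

  step 1 ⇒ step 2: ABABD ⇒ AB·C·AB·C·DA
    A ↦ AB
    B ↦ C
    D ↦ DA
  step 0 ⇒ step 1: AAC ⇒ AB·AB·D
    C ↦ D

A->AB, B->C, C->D, D->DA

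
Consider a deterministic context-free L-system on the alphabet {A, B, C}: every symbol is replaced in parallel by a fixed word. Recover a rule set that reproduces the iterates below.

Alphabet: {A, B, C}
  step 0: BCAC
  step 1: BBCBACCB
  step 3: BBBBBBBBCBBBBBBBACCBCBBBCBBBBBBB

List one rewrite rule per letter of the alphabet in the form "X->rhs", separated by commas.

A->AC, B->BB, C->CB

  step 0 ⇒ step 1: BCAC ⇒ BB·CB·AC·CB
    A ↦ AC
    B ↦ BB
    C ↦ CB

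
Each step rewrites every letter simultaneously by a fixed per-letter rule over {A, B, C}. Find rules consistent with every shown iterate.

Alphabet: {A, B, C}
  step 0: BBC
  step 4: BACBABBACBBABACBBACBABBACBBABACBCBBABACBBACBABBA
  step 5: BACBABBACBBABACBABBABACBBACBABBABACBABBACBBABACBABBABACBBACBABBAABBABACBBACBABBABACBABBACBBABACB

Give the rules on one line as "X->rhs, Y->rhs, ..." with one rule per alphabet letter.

  step 4 ⇒ step 5: BACBABBACBBABACBBACBABBACBBABACBCBBABACBBACBABBA ⇒ BA·CB·AB·BA·CB·BA·BA·CB·AB·BA·BA·CB·BA·CB·AB·BA·BA·CB·AB·BA·CB·BA·BA·CB·AB·BA·BA·CB·BA·CB·AB·BA·AB·BA·BA·CB·BA·CB·AB·BA·BA·CB·AB·BA·CB·BA·BA·CB
    A ↦ CB
    B ↦ BA
    C ↦ AB

A->CB, B->BA, C->AB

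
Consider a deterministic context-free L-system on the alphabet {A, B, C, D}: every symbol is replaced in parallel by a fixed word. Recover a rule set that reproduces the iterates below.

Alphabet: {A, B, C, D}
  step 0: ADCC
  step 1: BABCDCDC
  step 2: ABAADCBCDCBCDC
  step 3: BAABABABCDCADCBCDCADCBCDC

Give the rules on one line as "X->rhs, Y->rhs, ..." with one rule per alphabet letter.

A->BA, B->A, C->DC, D->BC

  step 2 ⇒ step 3: ABAADCBCDCBCDC ⇒ BA·A·BA·BA·BC·DC·A·DC·BC·DC·A·DC·BC·DC
    A ↦ BA
    B ↦ A
    C ↦ DC
    D ↦ BC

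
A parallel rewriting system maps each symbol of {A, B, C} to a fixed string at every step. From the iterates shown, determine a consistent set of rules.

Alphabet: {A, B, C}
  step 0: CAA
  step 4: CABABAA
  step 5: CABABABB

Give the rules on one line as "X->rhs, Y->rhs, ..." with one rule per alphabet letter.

A->B, B->A, C->CA

  step 4 ⇒ step 5: CABABAA ⇒ CA·B·A·B·A·B·B
    A ↦ B
    B ↦ A
    C ↦ CA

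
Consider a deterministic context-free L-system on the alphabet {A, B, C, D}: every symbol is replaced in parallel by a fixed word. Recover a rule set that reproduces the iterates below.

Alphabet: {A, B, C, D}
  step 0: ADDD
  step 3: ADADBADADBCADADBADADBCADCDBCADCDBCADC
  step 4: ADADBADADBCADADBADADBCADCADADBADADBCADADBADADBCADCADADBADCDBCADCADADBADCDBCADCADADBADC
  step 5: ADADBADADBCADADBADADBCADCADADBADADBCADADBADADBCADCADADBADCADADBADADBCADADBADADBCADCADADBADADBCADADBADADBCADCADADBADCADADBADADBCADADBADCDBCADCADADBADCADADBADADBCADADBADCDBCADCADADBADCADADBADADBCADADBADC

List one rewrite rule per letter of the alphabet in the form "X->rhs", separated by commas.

A->ADA, B->C, C->ADC, D->DB

  step 4 ⇒ step 5: ADADBADADBCADADBADADBCADCADADBADADBCADADBADADBCADCADADBADCDBCADCADADBADCDBCADCADADBADC ⇒ ADA·DB·ADA·DB·C·ADA·DB·ADA·DB·C·ADC·ADA·DB·ADA·DB·C·ADA·DB·ADA·DB·C·ADC·ADA·DB·ADC·ADA·DB·ADA·DB·C·ADA·DB·ADA·DB·C·ADC·ADA·DB·ADA·DB·C·ADA·DB·ADA·DB·C·ADC·ADA·DB·ADC·ADA·DB·ADA·DB·C·ADA·DB·ADC·DB·C·ADC·ADA·DB·ADC·ADA·DB·ADA·DB·C·ADA·DB·ADC·DB·C·ADC·ADA·DB·ADC·ADA·DB·ADA·DB·C·ADA·DB·ADC
    A ↦ ADA
    B ↦ C
    C ↦ ADC
    D ↦ DB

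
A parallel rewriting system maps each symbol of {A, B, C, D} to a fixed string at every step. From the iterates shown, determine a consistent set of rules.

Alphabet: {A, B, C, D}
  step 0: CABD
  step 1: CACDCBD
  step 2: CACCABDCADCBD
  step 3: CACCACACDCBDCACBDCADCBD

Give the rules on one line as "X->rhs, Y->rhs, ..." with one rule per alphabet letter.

  step 2 ⇒ step 3: CACCABDCADCBD ⇒ CA·C·CA·CA·C·DC·BD·CA·C·BD·CA·DC·BD
    A ↦ C
    B ↦ DC
    C ↦ CA
    D ↦ BD

A->C, B->DC, C->CA, D->BD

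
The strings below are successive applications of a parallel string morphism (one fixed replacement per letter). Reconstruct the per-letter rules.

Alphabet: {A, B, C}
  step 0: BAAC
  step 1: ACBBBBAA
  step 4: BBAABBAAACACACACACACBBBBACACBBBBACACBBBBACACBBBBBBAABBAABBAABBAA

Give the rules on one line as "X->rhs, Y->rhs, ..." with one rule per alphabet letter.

  step 0 ⇒ step 1: BAAC ⇒ AC·BB·BB·AA
    A ↦ BB
    B ↦ AC
    C ↦ AA

A->BB, B->AC, C->AA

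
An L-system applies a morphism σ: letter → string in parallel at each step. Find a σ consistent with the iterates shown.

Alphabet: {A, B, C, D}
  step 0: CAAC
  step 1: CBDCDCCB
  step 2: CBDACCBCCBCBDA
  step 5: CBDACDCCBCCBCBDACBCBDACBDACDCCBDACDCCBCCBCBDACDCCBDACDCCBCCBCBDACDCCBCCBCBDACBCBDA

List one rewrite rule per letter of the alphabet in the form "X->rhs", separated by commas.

  step 1 ⇒ step 2: CBDCDCCB ⇒ CB·DA·C·CB·C·CB·CB·DA
    B ↦ DA
    C ↦ CB
    D ↦ C
  step 0 ⇒ step 1: CAAC ⇒ CB·DC·DC·CB
    A ↦ DC

A->DC, B->DA, C->CB, D->C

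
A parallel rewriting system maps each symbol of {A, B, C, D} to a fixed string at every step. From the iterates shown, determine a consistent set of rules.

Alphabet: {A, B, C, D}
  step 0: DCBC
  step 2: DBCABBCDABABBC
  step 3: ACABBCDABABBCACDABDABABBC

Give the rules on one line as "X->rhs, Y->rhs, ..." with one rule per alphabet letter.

A->D, B->AB, C->BC, D->AC

  step 2 ⇒ step 3: DBCABBCDABABBC ⇒ AC·AB·BC·D·AB·AB·BC·AC·D·AB·D·AB·AB·BC
    A ↦ D
    B ↦ AB
    C ↦ BC
    D ↦ AC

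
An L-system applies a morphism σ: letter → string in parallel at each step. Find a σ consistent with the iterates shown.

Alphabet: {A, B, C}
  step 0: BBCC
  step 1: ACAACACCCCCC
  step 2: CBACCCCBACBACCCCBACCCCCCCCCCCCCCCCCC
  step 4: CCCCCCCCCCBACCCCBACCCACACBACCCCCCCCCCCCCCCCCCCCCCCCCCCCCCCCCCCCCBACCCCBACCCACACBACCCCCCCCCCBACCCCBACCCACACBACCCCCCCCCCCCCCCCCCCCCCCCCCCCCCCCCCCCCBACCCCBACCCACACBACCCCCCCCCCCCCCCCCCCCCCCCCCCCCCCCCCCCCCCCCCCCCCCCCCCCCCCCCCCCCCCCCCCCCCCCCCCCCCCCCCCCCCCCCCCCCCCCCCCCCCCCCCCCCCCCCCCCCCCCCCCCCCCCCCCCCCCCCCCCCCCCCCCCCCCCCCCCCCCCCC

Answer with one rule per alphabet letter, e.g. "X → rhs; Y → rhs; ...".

  step 1 ⇒ step 2: ACAACACCCCCC ⇒ CBA·CCC·CBA·CBA·CCC·CBA·CCC·CCC·CCC·CCC·CCC·CCC
    A ↦ CBA
    C ↦ CCC
  step 0 ⇒ step 1: BBCC ⇒ ACA·ACA·CCC·CCC
    B ↦ ACA

A->CBA, B->ACA, C->CCC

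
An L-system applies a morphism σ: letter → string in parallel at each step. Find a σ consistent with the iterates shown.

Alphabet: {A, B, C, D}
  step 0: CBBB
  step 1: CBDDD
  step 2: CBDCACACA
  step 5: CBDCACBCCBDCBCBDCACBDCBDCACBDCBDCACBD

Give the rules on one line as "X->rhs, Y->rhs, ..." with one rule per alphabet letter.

A->C, B->D, C->CB, D->CA

  step 1 ⇒ step 2: CBDDD ⇒ CB·D·CA·CA·CA
    B ↦ D
    C ↦ CB
    D ↦ CA
    A ↦ C  (constrained at step 2)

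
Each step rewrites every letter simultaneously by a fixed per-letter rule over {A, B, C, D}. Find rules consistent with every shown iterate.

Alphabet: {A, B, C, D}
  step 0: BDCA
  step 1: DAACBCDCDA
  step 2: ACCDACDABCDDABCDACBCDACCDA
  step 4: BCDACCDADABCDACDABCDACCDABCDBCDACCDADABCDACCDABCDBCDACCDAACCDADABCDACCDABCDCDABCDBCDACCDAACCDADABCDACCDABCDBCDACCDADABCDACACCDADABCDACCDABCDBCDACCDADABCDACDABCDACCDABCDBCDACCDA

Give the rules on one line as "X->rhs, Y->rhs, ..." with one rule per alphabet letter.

A->CDA, B->DA, C->BCD, D->AC

  step 1 ⇒ step 2: DAACBCDCDA ⇒ AC·CDA·CDA·BCD·DA·BCD·AC·BCD·AC·CDA
    A ↦ CDA
    B ↦ DA
    C ↦ BCD
    D ↦ AC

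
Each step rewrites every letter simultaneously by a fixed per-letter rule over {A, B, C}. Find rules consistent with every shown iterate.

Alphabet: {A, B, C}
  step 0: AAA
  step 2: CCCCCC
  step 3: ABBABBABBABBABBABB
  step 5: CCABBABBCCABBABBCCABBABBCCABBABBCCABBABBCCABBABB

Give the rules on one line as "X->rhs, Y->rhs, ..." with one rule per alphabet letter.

  step 2 ⇒ step 3: CCCCCC ⇒ ABB·ABB·ABB·ABB·ABB·ABB
    C ↦ ABB
    A ↦ BB  (constrained at step 0)
    B ↦ C  (constrained at step 3)

A->BB, B->C, C->ABB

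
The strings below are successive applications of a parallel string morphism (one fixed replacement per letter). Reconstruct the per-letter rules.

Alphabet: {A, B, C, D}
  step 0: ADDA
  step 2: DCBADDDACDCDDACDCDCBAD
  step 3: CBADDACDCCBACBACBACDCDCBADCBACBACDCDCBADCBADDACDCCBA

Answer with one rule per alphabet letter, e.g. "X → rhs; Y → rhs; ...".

  step 2 ⇒ step 3: DCBADDDACDCDDACDCDCBAD ⇒ CBA·D·DA·CDC·CBA·CBA·CBA·CDC·D·CBA·D·CBA·CBA·CDC·D·CBA·D·CBA·D·DA·CDC·CBA
    A ↦ CDC
    B ↦ DA
    C ↦ D
    D ↦ CBA

A->CDC, B->DA, C->D, D->CBA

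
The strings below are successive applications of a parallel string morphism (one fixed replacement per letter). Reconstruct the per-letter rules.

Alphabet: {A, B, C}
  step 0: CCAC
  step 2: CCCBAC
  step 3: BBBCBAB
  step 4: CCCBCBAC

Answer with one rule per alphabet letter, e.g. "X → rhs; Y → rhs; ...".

  step 3 ⇒ step 4: BBBCBAB ⇒ C·C·C·B·C·BA·C
    A ↦ BA
    B ↦ C
    C ↦ B

A->BA, B->C, C->B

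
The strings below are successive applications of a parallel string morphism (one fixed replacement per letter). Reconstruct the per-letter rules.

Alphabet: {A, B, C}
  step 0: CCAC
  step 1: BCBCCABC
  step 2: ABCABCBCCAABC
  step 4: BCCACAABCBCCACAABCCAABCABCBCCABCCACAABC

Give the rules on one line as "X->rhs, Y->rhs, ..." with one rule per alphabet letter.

  step 1 ⇒ step 2: BCBCCABC ⇒ A·BC·A·BC·BC·CA·A·BC
    A ↦ CA
    B ↦ A
    C ↦ BC

A->CA, B->A, C->BC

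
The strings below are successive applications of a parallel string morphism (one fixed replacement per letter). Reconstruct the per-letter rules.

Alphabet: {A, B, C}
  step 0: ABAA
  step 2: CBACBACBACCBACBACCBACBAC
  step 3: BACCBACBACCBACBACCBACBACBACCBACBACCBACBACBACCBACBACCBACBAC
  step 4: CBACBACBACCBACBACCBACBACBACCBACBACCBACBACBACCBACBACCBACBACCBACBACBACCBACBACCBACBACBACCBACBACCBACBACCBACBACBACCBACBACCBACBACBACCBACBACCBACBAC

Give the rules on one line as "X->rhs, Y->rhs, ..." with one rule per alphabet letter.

A->BAC, B->C, C->BAC

  step 3 ⇒ step 4: BACCBACBACCBACBACCBACBACBACCBACBACCBACBACBACCBACBACCBACBAC ⇒ C·BAC·BAC·BAC·C·BAC·BAC·C·BAC·BAC·BAC·C·BAC·BAC·C·BAC·BAC·BAC·C·BAC·BAC·C·BAC·BAC·C·BAC·BAC·BAC·C·BAC·BAC·C·BAC·BAC·BAC·C·BAC·BAC·C·BAC·BAC·C·BAC·BAC·BAC·C·BAC·BAC·C·BAC·BAC·BAC·C·BAC·BAC·C·BAC·BAC
    A ↦ BAC
    B ↦ C
    C ↦ BAC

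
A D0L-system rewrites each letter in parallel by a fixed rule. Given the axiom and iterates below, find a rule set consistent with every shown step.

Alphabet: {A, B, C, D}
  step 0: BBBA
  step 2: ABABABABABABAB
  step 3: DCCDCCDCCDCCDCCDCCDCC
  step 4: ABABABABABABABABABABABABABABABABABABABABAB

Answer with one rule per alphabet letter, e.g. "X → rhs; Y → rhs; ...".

  step 3 ⇒ step 4: DCCDCCDCCDCCDCCDCCDCC ⇒ AB·AB·AB·AB·AB·AB·AB·AB·AB·AB·AB·AB·AB·AB·AB·AB·AB·AB·AB·AB·AB
    C ↦ AB
    D ↦ AB
  step 2 ⇒ step 3: ABABABABABABAB ⇒ D·CC·D·CC·D·CC·D·CC·D·CC·D·CC·D·CC
    A ↦ D
  step 2 ⇒ step 3: ABABABABABABAB ⇒ D·CC·D·CC·D·CC·D·CC·D·CC·D·CC·D·CC
    B ↦ CC

A->D, B->CC, C->AB, D->AB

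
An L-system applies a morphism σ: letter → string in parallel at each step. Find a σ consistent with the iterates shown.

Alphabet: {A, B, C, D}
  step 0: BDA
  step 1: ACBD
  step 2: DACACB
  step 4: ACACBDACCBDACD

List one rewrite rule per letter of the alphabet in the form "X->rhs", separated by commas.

A->D, B->A, C->AC, D->CB

  step 1 ⇒ step 2: ACBD ⇒ D·AC·A·CB
    A ↦ D
    B ↦ A
    C ↦ AC
    D ↦ CB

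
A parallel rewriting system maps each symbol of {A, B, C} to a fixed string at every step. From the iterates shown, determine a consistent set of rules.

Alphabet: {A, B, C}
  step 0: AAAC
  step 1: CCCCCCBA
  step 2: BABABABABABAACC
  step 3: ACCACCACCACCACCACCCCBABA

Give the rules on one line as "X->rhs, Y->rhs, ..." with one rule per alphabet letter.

  step 2 ⇒ step 3: BABABABABABAACC ⇒ A·CC·A·CC·A·CC·A·CC·A·CC·A·CC·CC·BA·BA
    A ↦ CC
    B ↦ A
    C ↦ BA

A->CC, B->A, C->BA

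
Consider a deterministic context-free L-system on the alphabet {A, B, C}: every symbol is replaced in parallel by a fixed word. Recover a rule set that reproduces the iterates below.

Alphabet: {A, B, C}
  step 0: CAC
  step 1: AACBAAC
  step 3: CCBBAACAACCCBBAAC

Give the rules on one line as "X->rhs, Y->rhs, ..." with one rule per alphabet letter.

A->B, B->C, C->AAC

  step 0 ⇒ step 1: CAC ⇒ AAC·B·AAC
    A ↦ B
    C ↦ AAC
    B ↦ C  (constrained at step 1)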